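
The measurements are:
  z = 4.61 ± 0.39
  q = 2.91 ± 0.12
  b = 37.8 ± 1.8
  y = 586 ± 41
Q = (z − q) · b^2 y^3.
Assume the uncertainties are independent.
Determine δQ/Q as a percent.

33.3%

Let u = z − q = 1.70. δu = √(δz² + δq²) = √(0.152 + 0.0144) = 0.408, so δu/u = 0.240.
Q is then a monomial in u, b, y:
δQ/Q = √((δu/u)² + (2·δb/b)² + (3·δy/y)²) = √(0.0576 + 0.00907 + 0.0441) = 0.333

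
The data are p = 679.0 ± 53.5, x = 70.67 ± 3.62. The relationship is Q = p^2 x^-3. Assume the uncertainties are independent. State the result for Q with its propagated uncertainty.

For a monomial Q ∝ p^2, x^-3, fractional errors add in quadrature:
  (2·δp/p)² = (2×0.0788)² = 0.0248;  (-3·δx/x)² = (-3×0.0512)² = 0.0236
δQ/Q = √(0.0484) = 0.220
Q = 1.306, so δQ = 0.220 × 1.306 = 0.288.

1.306 ± 0.288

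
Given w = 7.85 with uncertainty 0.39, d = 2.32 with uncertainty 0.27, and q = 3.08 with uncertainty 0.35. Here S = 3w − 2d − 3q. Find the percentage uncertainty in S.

S is a linear combination, so absolute uncertainties add in quadrature:
  (3·δw)² = 1.37;  (2·δd)² = 0.292;  (3·δq)² = 1.10
δS = √(2.76) = 1.66
S = 9.67, so δS/S = 1.66/9.67 = 0.172.

17.2%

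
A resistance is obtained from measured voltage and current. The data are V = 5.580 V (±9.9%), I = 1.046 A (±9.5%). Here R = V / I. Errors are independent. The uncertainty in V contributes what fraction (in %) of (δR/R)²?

(δR/R)² = (1·δV/V)² + (-1·δI/I)²
  V term: (1×0.0990)² = 0.00980
  I term: (-1×0.0950)² = 0.00903
Total = 0.0188. Share from V = 0.00980/0.0188 = 0.521.

52.1%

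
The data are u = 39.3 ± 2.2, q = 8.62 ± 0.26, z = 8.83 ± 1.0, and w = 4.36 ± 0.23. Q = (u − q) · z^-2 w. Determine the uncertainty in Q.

Let h = u − q = 30.7. δh = √(δu² + δq²) = √(4.84 + 0.0676) = 2.22, so δh/h = 0.0722.
Q is then a monomial in h, z, w:
δQ/Q = √((δh/h)² + (-2·δz/z)² + (1·δw/w)²) = √(0.00521 + 0.0513 + 0.00278) = 0.244
Q = 1.72, so δQ = 0.244 × 1.72 = 0.418.

0.418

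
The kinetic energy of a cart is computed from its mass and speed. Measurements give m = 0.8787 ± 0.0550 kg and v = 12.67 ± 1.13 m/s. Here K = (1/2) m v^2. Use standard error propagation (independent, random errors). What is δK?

K is a product of powers, so relative uncertainties combine in quadrature:
  (1·δm/m)² = (1×0.0626)² = 0.00392;  (2·δv/v)² = (2×0.0892)² = 0.0318
δK/K = √(0.0357) = 0.189
K = 70.53 J, so δK = 0.189 × 70.53 = 13.3 J.

13.3 J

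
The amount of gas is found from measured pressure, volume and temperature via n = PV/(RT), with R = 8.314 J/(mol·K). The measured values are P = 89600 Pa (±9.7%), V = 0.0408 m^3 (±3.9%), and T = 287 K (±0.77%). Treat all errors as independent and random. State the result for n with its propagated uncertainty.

1.53 ± 0.161 mol

For a monomial n ∝ P, V, T^-1, fractional errors add in quadrature:
  (1·δP/P)² = (1×0.0970)² = 0.00941;  (1·δV/V)² = (1×0.0390)² = 0.00152;  (-1·δT/T)² = (-1×0.00770)² = 5.93e-05
δn/n = √(0.0110) = 0.105
n = 1.53 mol, so δn = 0.105 × 1.53 = 0.161 mol.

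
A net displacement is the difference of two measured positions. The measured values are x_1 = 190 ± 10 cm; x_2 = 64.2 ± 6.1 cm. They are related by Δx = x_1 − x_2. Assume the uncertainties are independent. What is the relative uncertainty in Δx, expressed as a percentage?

Δx is a linear combination, so absolute uncertainties add in quadrature:
  (δx_1)² = 100;  (δx_2)² = 37.2
δΔx = √(137) = 11.7 cm
Δx = 126 cm, so δΔx/Δx = 11.7/126 = 0.0931.

9.31%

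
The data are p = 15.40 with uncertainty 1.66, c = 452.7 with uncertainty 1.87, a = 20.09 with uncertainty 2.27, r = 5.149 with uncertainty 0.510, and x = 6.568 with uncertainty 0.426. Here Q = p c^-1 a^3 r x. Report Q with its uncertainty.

9328 ± 3500

For a monomial Q ∝ p, c^-1, a^3, r, x, fractional errors add in quadrature:
  (1·δp/p)² = (1×0.108)² = 0.0116;  (-1·δc/c)² = (-1×0.00413)² = 1.71e-05;  (3·δa/a)² = (3×0.113)² = 0.115;  (1·δr/r)² = (1×0.0990)² = 0.00981;  (1·δx/x)² = (1×0.0649)² = 0.00421
δQ/Q = √(0.141) = 0.375
Q = 9328, so δQ = 0.375 × 9328 = 3500.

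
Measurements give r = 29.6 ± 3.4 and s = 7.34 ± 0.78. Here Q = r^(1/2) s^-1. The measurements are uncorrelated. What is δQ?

0.0895

Each factor contributes (exponent × relative error)² to (δQ/Q)²:
  (½·δr/r)² = (0.5×0.115)² = 0.00330;  (-1·δs/s)² = (-1×0.106)² = 0.0113
δQ/Q = √(0.0146) = 0.121
Q = 0.741, so δQ = 0.121 × 0.741 = 0.0895.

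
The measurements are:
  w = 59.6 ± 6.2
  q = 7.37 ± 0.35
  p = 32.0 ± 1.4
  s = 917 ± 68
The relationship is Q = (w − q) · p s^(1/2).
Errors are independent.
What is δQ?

Let u = w − q = 52.2. δu = √(δw² + δq²) = √(38.4 + 0.122) = 6.21, so δu/u = 0.119.
Q is then a monomial in u, p, s:
δQ/Q = √((δu/u)² + (1·δp/p)² + (½·δs/s)²) = √(0.0141 + 0.00191 + 0.00137) = 0.132
Q = 50600, so δQ = 0.132 × 50600 = 6680.

6680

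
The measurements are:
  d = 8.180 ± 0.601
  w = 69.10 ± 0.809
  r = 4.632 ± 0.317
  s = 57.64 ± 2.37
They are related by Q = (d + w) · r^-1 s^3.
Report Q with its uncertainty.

(3.195 ± 0.453) × 10^6

Let u = d + w = 77.28. δu = √(δd² + δw²) = √(0.361 + 0.654) = 1.01, so δu/u = 0.0130.
Q is then a monomial in u, r, s:
δQ/Q = √((δu/u)² + (-1·δr/r)² + (3·δs/s)²) = √(0.000170 + 0.00468 + 0.0152) = 0.142
Q = 3.195e+06, so δQ = 0.142 × 3.195e+06 = 4.53e+05.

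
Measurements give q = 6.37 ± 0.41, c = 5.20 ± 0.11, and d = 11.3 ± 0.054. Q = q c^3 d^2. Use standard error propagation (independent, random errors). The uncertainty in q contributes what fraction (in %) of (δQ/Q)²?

(δQ/Q)² = (1·δq/q)² + (3·δc/c)² + (2·δd/d)²
  q term: (1×0.0644)² = 0.00414
  c term: (3×0.0212)² = 0.00403
  d term: (2×0.00478)² = 9.13e-05
Total = 0.00826. Share from q = 0.00414/0.00826 = 0.501.

50.1%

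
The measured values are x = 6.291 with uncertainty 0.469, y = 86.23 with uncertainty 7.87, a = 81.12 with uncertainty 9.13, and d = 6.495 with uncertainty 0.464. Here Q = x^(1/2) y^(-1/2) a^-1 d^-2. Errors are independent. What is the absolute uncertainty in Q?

Products/powers → add relative errors in quadrature, weighted by exponent:
  (½·δx/x)² = (0.5×0.0746)² = 0.00139;  (−½·δy/y)² = (-0.5×0.0913)² = 0.00208;  (-1·δa/a)² = (-1×0.113)² = 0.0127;  (-2·δd/d)² = (-2×0.0714)² = 0.0204
δQ/Q = √(0.0366) = 0.191
Q = 7.893e-05, so δQ = 0.191 × 7.893e-05 = 1.51e-05.

1.51e-05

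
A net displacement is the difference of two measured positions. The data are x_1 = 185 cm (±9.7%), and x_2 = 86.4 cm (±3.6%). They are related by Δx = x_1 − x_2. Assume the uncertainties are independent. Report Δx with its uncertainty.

For a sum/difference, combine absolute errors in quadrature:
  (δx_1)² = 322;  (δx_2)² = 9.67
δΔx = √(332) = 18.2 cm
Δx = 98.6 cm.

98.6 ± 18.2 cm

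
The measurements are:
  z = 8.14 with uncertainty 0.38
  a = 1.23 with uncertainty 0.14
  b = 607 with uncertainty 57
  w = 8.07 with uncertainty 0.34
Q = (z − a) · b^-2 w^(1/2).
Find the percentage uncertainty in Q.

19.8%

Let u = z − a = 6.91. δu = √(δz² + δa²) = √(0.144 + 0.0196) = 0.405, so δu/u = 0.0586.
Q is then a monomial in u, b, w:
δQ/Q = √((δu/u)² + (-2·δb/b)² + (½·δw/w)²) = √(0.00343 + 0.0353 + 0.000444) = 0.198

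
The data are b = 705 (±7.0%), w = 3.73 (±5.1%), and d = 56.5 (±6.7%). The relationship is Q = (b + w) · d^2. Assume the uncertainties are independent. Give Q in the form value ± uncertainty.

Let u = b + w = 709. δu = √(δb² + δw²) = √(2440 + 0.0362) = 49.4, so δu/u = 0.0696.
Q is then a monomial in u, d:
δQ/Q = √((δu/u)² + (2·δd/d)²) = √(0.00485 + 0.0180) = 0.151
Q = 2.26e+06, so δQ = 0.151 × 2.26e+06 = 3.42e+05.

(2.26 ± 0.342) × 10^6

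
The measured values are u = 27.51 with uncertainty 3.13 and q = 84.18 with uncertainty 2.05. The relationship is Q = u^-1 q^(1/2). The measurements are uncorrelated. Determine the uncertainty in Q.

0.0382

Since Q is a product/quotient, work with relative uncertainties:
  (-1·δu/u)² = (-1×0.114)² = 0.0129;  (½·δq/q)² = (0.5×0.0244)² = 0.000148
δQ/Q = √(0.0131) = 0.114
Q = 0.3335, so δQ = 0.114 × 0.3335 = 0.0382.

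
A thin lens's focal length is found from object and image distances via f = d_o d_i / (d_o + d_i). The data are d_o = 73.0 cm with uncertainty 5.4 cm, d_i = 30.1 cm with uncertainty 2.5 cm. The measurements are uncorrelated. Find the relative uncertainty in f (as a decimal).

∂f/∂d_o = (d_i/(d_o+d_i))² = 0.0852;  ∂f/∂d_i = (d_o/(d_o+d_i))² = 0.501
δf = √((∂f/∂d_o · δd_o)² + (∂f/∂d_i · δd_i)²) = √(0.212 + 1.57) = 1.34 cm
f = 21.3 cm, so δf/f = 1.34/21.3 = 0.0626.

0.0626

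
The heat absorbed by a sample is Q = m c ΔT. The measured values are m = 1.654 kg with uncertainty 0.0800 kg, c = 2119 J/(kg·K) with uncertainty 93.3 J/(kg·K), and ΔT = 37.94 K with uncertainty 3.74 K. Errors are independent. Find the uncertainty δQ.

15700 J

Each factor contributes (exponent × relative error)² to (δQ/Q)²:
  (1·δm/m)² = (1×0.0484)² = 0.00234;  (1·δc/c)² = (1×0.0440)² = 0.00194;  (1·δΔT/ΔT)² = (1×0.0986)² = 0.00972
δQ/Q = √(0.0140) = 0.118
Q = 133000 J, so δQ = 0.118 × 133000 = 15700 J.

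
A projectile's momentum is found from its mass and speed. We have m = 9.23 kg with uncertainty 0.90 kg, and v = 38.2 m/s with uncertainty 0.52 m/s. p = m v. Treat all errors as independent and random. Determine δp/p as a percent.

9.85%

Products/powers → add relative errors in quadrature, weighted by exponent:
  (1·δm/m)² = (1×0.0975)² = 0.00951;  (1·δv/v)² = (1×0.0136)² = 0.000185
δp/p = √(0.00969) = 0.0985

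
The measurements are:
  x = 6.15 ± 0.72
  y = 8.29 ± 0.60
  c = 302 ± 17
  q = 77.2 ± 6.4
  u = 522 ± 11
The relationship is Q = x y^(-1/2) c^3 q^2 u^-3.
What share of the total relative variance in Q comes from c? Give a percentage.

(δQ/Q)² = (1·δx/x)² + (−½·δy/y)² + (3·δc/c)² + (2·δq/q)² + (-3·δu/u)²
  x term: (1×0.117)² = 0.0137
  y term: (-0.5×0.0724)² = 0.00131
  c term: (3×0.0563)² = 0.0285
  q term: (2×0.0829)² = 0.0275
  u term: (-3×0.0211)² = 0.00400
Total = 0.0750. Share from c = 0.0285/0.0750 = 0.380.

38.0%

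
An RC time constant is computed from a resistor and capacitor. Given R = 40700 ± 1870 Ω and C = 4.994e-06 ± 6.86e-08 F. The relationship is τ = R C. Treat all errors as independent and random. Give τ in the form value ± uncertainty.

0.2033 ± 0.00975 s

Relative error in a monomial: (δτ/τ)² = Σ (nᵢ · δxᵢ/xᵢ)².
  (1·δR/R)² = (1×0.0459)² = 0.00211;  (1·δC/C)² = (1×0.0137)² = 0.000189
δτ/τ = √(0.00230) = 0.0480
τ = 0.2033 s, so δτ = 0.0480 × 0.2033 = 0.00975 s.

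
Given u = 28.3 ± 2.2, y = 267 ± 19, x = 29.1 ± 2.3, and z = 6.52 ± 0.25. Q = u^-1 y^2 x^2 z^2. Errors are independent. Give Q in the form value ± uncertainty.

Relative error in a monomial: (δQ/Q)² = Σ (nᵢ · δxᵢ/xᵢ)².
  (-1·δu/u)² = (-1×0.0777)² = 0.00604;  (2·δy/y)² = (2×0.0712)² = 0.0203;  (2·δx/x)² = (2×0.0790)² = 0.0250;  (2·δz/z)² = (2×0.0383)² = 0.00588
δQ/Q = √(0.0572) = 0.239
Q = 9.07e+07, so δQ = 0.239 × 9.07e+07 = 2.17e+07.

(9.07 ± 2.17) × 10^7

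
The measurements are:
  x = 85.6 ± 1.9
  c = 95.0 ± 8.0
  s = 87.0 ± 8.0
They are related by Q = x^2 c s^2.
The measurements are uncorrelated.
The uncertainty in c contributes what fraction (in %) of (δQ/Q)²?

16.5%

(δQ/Q)² = (2·δx/x)² + (1·δc/c)² + (2·δs/s)²
  x term: (2×0.0222)² = 0.00197
  c term: (1×0.0842)² = 0.00709
  s term: (2×0.0920)² = 0.0338
Total = 0.0429. Share from c = 0.00709/0.0429 = 0.165.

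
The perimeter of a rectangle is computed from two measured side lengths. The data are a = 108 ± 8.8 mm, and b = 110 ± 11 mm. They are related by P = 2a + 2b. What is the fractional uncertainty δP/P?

For a sum/difference, combine absolute errors in quadrature:
  (2·δa)² = 310;  (2·δb)² = 484
δP = √(794) = 28.2 mm
P = 436 mm, so δP/P = 28.2/436 = 0.0646.

0.0646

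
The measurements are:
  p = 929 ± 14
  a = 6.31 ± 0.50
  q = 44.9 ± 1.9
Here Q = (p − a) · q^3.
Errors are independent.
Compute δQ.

Let u = p − a = 923. δu = √(δp² + δa²) = √(196 + 0.250) = 14.0, so δu/u = 0.0152.
Q is then a monomial in u, q:
δQ/Q = √((δu/u)² + (3·δq/q)²) = √(0.000231 + 0.0161) = 0.128
Q = 8.35e+07, so δQ = 0.128 × 8.35e+07 = 1.07e+07.

1.07e+07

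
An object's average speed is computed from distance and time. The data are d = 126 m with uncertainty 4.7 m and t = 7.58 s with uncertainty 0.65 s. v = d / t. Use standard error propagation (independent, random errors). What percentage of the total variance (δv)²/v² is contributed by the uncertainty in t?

(δv/v)² = (1·δd/d)² + (-1·δt/t)²
  d term: (1×0.0373)² = 0.00139
  t term: (-1×0.0858)² = 0.00735
Total = 0.00874. Share from t = 0.00735/0.00874 = 0.841.

84.1%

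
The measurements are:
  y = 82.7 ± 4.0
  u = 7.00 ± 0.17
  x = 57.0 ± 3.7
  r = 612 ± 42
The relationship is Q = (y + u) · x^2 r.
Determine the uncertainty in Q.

2.74e+07

Let w = y + u = 89.7. δw = √(δy² + δu²) = √(16.0 + 0.0289) = 4.00, so δw/w = 0.0446.
Q is then a monomial in w, x, r:
δQ/Q = √((δw/w)² + (2·δx/x)² + (1·δr/r)²) = √(0.00199 + 0.0169 + 0.00471) = 0.153
Q = 1.78e+08, so δQ = 0.153 × 1.78e+08 = 2.74e+07.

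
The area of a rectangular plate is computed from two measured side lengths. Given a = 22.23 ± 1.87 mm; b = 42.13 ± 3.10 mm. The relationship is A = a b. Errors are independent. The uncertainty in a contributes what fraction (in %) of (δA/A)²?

(δA/A)² = (1·δa/a)² + (1·δb/b)²
  a term: (1×0.0841)² = 0.00708
  b term: (1×0.0736)² = 0.00541
Total = 0.0125. Share from a = 0.00708/0.0125 = 0.567.

56.7%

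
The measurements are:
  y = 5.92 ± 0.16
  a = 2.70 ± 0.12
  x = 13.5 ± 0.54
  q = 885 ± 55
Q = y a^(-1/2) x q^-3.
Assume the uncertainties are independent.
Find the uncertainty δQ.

Relative error in a monomial: (δQ/Q)² = Σ (nᵢ · δxᵢ/xᵢ)².
  (1·δy/y)² = (1×0.0270)² = 0.000730;  (−½·δa/a)² = (-0.5×0.0444)² = 0.000494;  (1·δx/x)² = (1×0.0400)² = 0.00160;  (-3·δq/q)² = (-3×0.0621)² = 0.0348
δQ/Q = √(0.0376) = 0.194
Q = 7.02e-08, so δQ = 0.194 × 7.02e-08 = 1.36e-08.

1.36e-08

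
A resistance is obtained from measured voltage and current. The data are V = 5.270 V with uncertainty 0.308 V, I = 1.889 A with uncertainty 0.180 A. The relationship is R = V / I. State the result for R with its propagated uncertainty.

2.790 ± 0.312 Ω

R is a product of powers, so relative uncertainties combine in quadrature:
  (1·δV/V)² = (1×0.0584)² = 0.00342;  (-1·δI/I)² = (-1×0.0953)² = 0.00908
δR/R = √(0.0125) = 0.112
R = 2.790 Ω, so δR = 0.112 × 2.790 = 0.312 Ω.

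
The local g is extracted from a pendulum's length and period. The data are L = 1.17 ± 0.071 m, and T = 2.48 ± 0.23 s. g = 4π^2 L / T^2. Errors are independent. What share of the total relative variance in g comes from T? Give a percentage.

90.3%

(δg/g)² = (1·δL/L)² + (-2·δT/T)²
  L term: (1×0.0607)² = 0.00368
  T term: (-2×0.0927)² = 0.0344
Total = 0.0381. Share from T = 0.0344/0.0381 = 0.903.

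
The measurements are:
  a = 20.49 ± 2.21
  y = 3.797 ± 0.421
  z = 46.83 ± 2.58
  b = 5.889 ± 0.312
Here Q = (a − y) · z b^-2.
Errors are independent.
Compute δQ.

Let u = a − y = 16.69. δu = √(δa² + δy²) = √(4.88 + 0.177) = 2.25, so δu/u = 0.135.
Q is then a monomial in u, z, b:
δQ/Q = √((δu/u)² + (1·δz/z)² + (-2·δb/b)²) = √(0.0182 + 0.00304 + 0.0112) = 0.180
Q = 22.54, so δQ = 0.180 × 22.54 = 4.06.

4.06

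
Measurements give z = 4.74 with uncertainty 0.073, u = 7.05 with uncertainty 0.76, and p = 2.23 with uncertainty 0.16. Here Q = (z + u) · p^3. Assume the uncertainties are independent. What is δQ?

Let w = z + u = 11.8. δw = √(δz² + δu²) = √(0.00533 + 0.578) = 0.763, so δw/w = 0.0648.
Q is then a monomial in w, p:
δQ/Q = √((δw/w)² + (3·δp/p)²) = √(0.00419 + 0.0463) = 0.225
Q = 131, so δQ = 0.225 × 131 = 29.4.

29.4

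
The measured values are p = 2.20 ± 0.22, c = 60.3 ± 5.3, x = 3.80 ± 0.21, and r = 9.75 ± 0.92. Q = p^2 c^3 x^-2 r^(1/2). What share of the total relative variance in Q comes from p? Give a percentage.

32.3%

(δQ/Q)² = (2·δp/p)² + (3·δc/c)² + (-2·δx/x)² + (½·δr/r)²
  p term: (2×0.100)² = 0.0400
  c term: (3×0.0879)² = 0.0695
  x term: (-2×0.0553)² = 0.0122
  r term: (0.5×0.0944)² = 0.00223
Total = 0.124. Share from p = 0.0400/0.124 = 0.323.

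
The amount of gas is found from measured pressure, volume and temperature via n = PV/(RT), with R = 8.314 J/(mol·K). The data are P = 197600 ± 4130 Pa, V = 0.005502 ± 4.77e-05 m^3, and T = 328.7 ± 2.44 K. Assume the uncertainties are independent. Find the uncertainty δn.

For a monomial n ∝ P, V, T^-1, fractional errors add in quadrature:
  (1·δP/P)² = (1×0.0209)² = 0.000437;  (1·δV/V)² = (1×0.00867)² = 7.52e-05;  (-1·δT/T)² = (-1×0.00742)² = 5.51e-05
δn/n = √(0.000567) = 0.0238
n = 0.3978 mol, so δn = 0.0238 × 0.3978 = 0.00947 mol.

0.00947 mol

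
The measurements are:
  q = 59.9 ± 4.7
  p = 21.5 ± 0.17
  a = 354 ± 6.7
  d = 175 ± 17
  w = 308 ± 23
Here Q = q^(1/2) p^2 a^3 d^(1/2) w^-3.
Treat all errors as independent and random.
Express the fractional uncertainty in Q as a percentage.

24.0%

Since Q is a product/quotient, work with relative uncertainties:
  (½·δq/q)² = (0.5×0.0785)² = 0.00154;  (2·δp/p)² = (2×0.00791)² = 0.000250;  (3·δa/a)² = (3×0.0189)² = 0.00322;  (½·δd/d)² = (0.5×0.0971)² = 0.00236;  (-3·δw/w)² = (-3×0.0747)² = 0.0502
δQ/Q = √(0.0576) = 0.240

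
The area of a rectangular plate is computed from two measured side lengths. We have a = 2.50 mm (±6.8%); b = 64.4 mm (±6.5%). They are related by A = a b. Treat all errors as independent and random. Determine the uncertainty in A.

Products/powers → add relative errors in quadrature, weighted by exponent:
  (1·δa/a)² = (1×0.0680)² = 0.00462;  (1·δb/b)² = (1×0.0650)² = 0.00423
δA/A = √(0.00885) = 0.0941
A = 161 mm^2, so δA = 0.0941 × 161 = 15.1 mm^2.

15.1 mm^2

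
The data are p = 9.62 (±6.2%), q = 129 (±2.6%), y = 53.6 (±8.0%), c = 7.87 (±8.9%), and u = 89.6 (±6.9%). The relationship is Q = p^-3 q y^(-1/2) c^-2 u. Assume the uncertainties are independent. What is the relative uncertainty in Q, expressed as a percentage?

For a monomial Q ∝ p^-3, q, y^(-1/2), c^-2, u, fractional errors add in quadrature:
  (-3·δp/p)² = (-3×0.0620)² = 0.0346;  (1·δq/q)² = (1×0.0260)² = 0.000676;  (−½·δy/y)² = (-0.5×0.0800)² = 0.00160;  (-2·δc/c)² = (-2×0.0890)² = 0.0317;  (1·δu/u)² = (1×0.0690)² = 0.00476
δQ/Q = √(0.0733) = 0.271

27.1%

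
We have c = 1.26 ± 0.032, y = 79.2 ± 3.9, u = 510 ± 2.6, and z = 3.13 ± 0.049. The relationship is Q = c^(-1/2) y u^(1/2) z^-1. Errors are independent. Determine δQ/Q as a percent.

Relative error in a monomial: (δQ/Q)² = Σ (nᵢ · δxᵢ/xᵢ)².
  (−½·δc/c)² = (-0.5×0.0254)² = 0.000161;  (1·δy/y)² = (1×0.0492)² = 0.00242;  (½·δu/u)² = (0.5×0.00510)² = 6.5e-06;  (-1·δz/z)² = (-1×0.0157)² = 0.000245
δQ/Q = √(0.00284) = 0.0533

5.33%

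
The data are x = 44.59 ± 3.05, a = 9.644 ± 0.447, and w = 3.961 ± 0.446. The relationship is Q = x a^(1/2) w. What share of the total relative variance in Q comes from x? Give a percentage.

(δQ/Q)² = (1·δx/x)² + (½·δa/a)² + (1·δw/w)²
  x term: (1×0.0684)² = 0.00468
  a term: (0.5×0.0464)² = 0.000537
  w term: (1×0.113)² = 0.0127
Total = 0.0179. Share from x = 0.00468/0.0179 = 0.261.

26.1%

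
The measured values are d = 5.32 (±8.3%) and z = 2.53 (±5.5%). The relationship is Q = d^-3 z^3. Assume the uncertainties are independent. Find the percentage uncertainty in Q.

Since Q is a product/quotient, work with relative uncertainties:
  (-3·δd/d)² = (-3×0.0830)² = 0.0620;  (3·δz/z)² = (3×0.0550)² = 0.0272
δQ/Q = √(0.0892) = 0.299

29.9%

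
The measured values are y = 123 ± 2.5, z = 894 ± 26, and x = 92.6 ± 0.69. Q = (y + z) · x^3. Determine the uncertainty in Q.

2.75e+07

Let u = y + z = 1020. δu = √(δy² + δz²) = √(6.25 + 676) = 26.1, so δu/u = 0.0257.
Q is then a monomial in u, x:
δQ/Q = √((δu/u)² + (3·δx/x)²) = √(0.000660 + 0.000500) = 0.0340
Q = 8.08e+08, so δQ = 0.0340 × 8.08e+08 = 2.75e+07.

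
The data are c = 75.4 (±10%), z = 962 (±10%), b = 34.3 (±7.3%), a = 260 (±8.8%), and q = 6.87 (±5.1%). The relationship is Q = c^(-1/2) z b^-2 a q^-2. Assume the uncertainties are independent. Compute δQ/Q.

0.228

For a monomial Q ∝ c^(-1/2), z, b^-2, a, q^-2, fractional errors add in quadrature:
  (−½·δc/c)² = (-0.5×0.100)² = 0.00250;  (1·δz/z)² = (1×0.100)² = 0.0100;  (-2·δb/b)² = (-2×0.0730)² = 0.0213;  (1·δa/a)² = (1×0.0880)² = 0.00774;  (-2·δq/q)² = (-2×0.0510)² = 0.0104
δQ/Q = √(0.0520) = 0.228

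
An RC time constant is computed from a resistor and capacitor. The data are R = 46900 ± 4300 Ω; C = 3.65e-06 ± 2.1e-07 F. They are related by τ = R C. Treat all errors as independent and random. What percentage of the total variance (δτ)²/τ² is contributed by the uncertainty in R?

(δτ/τ)² = (1·δR/R)² + (1·δC/C)²
  R term: (1×0.0917)² = 0.00841
  C term: (1×0.0575)² = 0.00331
Total = 0.0117. Share from R = 0.00841/0.0117 = 0.717.

71.7%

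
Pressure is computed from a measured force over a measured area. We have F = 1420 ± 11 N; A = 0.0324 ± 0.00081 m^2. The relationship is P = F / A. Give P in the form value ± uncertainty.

43800 ± 1150 Pa

Since P is a product/quotient, work with relative uncertainties:
  (1·δF/F)² = (1×0.00775)² = 6e-05;  (-1·δA/A)² = (-1×0.0250)² = 0.000625
δP/P = √(0.000685) = 0.0262
P = 43800 Pa, so δP = 0.0262 × 43800 = 1150 Pa.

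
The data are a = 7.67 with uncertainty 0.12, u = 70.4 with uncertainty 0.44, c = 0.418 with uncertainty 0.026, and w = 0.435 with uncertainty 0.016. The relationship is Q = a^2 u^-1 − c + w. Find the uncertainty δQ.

Let p = a^2·u^-1 = 0.836. δp/p = √((2·δa/a)² + (-1·δu/u)²) = √(0.000979 + 3.91e-05) = 0.0319, so δp = 0.0267.
Q = p − c + w: δQ = √(δp² + δc² + δw²) = √(0.000711 + 0.000676 + 0.000256) = 0.0405

0.0405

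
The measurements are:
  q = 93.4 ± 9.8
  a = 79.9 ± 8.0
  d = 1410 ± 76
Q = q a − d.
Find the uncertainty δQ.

Let p = q·a = 7460. δp/p = √((1·δq/q)² + (1·δa/a)²) = √(0.0110 + 0.0100) = 0.145, so δp = 1080.
Q = p − d: δQ = √(δp² + δd²) = √(1.17e+06 + 5780) = 1080

1080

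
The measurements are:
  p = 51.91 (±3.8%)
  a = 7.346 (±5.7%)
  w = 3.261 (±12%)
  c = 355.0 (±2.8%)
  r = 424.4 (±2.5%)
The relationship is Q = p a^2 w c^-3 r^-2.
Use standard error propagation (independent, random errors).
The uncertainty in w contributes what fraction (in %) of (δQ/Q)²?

(δQ/Q)² = (1·δp/p)² + (2·δa/a)² + (1·δw/w)² + (-3·δc/c)² + (-2·δr/r)²
  p term: (1×0.0380)² = 0.00144
  a term: (2×0.0570)² = 0.0130
  w term: (1×0.120)² = 0.0144
  c term: (-3×0.0280)² = 0.00706
  r term: (-2×0.0250)² = 0.00250
Total = 0.0384. Share from w = 0.0144/0.0384 = 0.375.

37.5%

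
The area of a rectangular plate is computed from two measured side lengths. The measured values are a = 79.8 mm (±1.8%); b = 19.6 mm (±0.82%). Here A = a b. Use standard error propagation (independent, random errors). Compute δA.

30.9 mm^2

Since A is a product/quotient, work with relative uncertainties:
  (1·δa/a)² = (1×0.0180)² = 0.000324;  (1·δb/b)² = (1×0.00820)² = 6.72e-05
δA/A = √(0.000391) = 0.0198
A = 1560 mm^2, so δA = 0.0198 × 1560 = 30.9 mm^2.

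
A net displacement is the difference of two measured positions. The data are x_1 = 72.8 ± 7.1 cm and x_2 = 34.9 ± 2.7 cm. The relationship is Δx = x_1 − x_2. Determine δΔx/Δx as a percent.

20.0%

Each term contributes (cᵢ δxᵢ)² to (δΔx)²:
  (δx_1)² = 50.4;  (δx_2)² = 7.29
δΔx = √(57.7) = 7.60 cm
Δx = 37.9 cm, so δΔx/Δx = 7.60/37.9 = 0.200.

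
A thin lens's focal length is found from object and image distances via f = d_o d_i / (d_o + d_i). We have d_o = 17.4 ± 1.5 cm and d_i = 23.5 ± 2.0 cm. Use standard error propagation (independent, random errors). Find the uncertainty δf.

∂f/∂d_o = (d_i/(d_o+d_i))² = 0.330;  ∂f/∂d_i = (d_o/(d_o+d_i))² = 0.181
δf = √((∂f/∂d_o · δd_o)² + (∂f/∂d_i · δd_i)²) = √(0.245 + 0.131) = 0.613 cm

0.613 cm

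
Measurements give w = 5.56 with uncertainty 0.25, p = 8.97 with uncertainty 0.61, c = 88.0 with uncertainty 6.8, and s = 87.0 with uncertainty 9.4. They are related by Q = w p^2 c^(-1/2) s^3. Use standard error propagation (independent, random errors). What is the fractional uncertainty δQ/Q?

Relative error in a monomial: (δQ/Q)² = Σ (nᵢ · δxᵢ/xᵢ)².
  (1·δw/w)² = (1×0.0450)² = 0.00202;  (2·δp/p)² = (2×0.0680)² = 0.0185;  (−½·δc/c)² = (-0.5×0.0773)² = 0.00149;  (3·δs/s)² = (3×0.108)² = 0.105
δQ/Q = √(0.127) = 0.356

0.356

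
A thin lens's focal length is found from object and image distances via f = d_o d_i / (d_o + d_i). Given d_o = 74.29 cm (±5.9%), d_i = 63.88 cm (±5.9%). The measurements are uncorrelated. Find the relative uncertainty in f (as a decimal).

0.0418

∂f/∂d_o = (d_i/(d_o+d_i))² = 0.214;  ∂f/∂d_i = (d_o/(d_o+d_i))² = 0.289
δf = √((∂f/∂d_o · δd_o)² + (∂f/∂d_i · δd_i)²) = √(0.878 + 1.19) = 1.44 cm
f = 34.35 cm, so δf/f = 1.44/34.35 = 0.0418.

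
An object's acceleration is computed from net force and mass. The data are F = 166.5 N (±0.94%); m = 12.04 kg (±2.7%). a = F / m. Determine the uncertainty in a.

0.395 m/s^2

Products/powers → add relative errors in quadrature, weighted by exponent:
  (1·δF/F)² = (1×0.00940)² = 8.84e-05;  (-1·δm/m)² = (-1×0.0270)² = 0.000729
δa/a = √(0.000817) = 0.0286
a = 13.83 m/s^2, so δa = 0.0286 × 13.83 = 0.395 m/s^2.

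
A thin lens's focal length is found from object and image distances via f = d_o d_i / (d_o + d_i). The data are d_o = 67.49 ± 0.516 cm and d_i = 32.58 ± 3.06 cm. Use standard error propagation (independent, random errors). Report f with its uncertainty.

∂f/∂d_o = (d_i/(d_o+d_i))² = 0.106;  ∂f/∂d_i = (d_o/(d_o+d_i))² = 0.455
δf = √((∂f/∂d_o · δd_o)² + (∂f/∂d_i · δd_i)²) = √(0.00299 + 1.94) = 1.39 cm
f = 21.97 cm.

21.97 ± 1.39 cm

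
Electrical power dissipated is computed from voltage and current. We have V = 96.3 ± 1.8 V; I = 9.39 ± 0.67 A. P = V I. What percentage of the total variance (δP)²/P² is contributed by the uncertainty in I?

93.6%

(δP/P)² = (1·δV/V)² + (1·δI/I)²
  V term: (1×0.0187)² = 0.000349
  I term: (1×0.0714)² = 0.00509
Total = 0.00544. Share from I = 0.00509/0.00544 = 0.936.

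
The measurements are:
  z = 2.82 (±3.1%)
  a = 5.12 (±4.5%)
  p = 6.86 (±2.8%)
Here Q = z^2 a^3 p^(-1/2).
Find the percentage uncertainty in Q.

14.9%

Q is a product of powers, so relative uncertainties combine in quadrature:
  (2·δz/z)² = (2×0.0310)² = 0.00384;  (3·δa/a)² = (3×0.0450)² = 0.0182;  (−½·δp/p)² = (-0.5×0.0280)² = 0.000196
δQ/Q = √(0.0223) = 0.149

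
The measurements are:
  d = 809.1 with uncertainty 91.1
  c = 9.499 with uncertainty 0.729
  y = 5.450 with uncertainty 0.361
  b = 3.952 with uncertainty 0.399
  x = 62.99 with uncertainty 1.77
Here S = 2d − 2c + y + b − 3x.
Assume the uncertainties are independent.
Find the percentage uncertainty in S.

S is a linear combination, so absolute uncertainties add in quadrature:
  (2·δd)² = 33200;  (2·δc)² = 2.13;  (δy)² = 0.130;  (δb)² = 0.159;  (3·δx)² = 28.2
δS = √(33200) = 182
S = 1420, so δS/S = 182/1420 = 0.128.

12.8%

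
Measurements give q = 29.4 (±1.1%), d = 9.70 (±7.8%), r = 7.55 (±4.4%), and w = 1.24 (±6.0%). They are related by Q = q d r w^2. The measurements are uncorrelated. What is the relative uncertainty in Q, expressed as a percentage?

15.0%

Products/powers → add relative errors in quadrature, weighted by exponent:
  (1·δq/q)² = (1×0.0110)² = 0.000121;  (1·δd/d)² = (1×0.0780)² = 0.00608;  (1·δr/r)² = (1×0.0440)² = 0.00194;  (2·δw/w)² = (2×0.0600)² = 0.0144
δQ/Q = √(0.0225) = 0.150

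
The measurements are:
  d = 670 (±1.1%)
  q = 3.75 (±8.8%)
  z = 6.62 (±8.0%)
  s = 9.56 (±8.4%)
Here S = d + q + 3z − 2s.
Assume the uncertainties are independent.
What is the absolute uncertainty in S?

Absolute uncertainties add in quadrature for a linear combination:
  (δd)² = 54.3;  (δq)² = 0.109;  (3·δz)² = 2.52;  (2·δs)² = 2.58
δS = √(59.5) = 7.72

7.72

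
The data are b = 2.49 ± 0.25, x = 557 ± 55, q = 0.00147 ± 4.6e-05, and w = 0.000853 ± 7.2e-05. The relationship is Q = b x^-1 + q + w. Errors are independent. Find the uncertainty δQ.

0.000635

Let p = b·x^-1 = 0.00447. δp/p = √((1·δb/b)² + (-1·δx/x)²) = √(0.0101 + 0.00975) = 0.141, so δp = 0.000630.
Q = p + q + w: δQ = √(δp² + δq² + δw²) = √(3.96e-07 + 2.12e-09 + 5.18e-09) = 0.000635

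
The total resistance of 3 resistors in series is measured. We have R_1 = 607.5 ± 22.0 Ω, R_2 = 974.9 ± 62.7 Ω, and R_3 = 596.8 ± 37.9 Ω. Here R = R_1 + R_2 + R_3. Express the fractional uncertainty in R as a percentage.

Sums and differences: (δR)² = Σ (cᵢ δxᵢ)².
  (δR_1)² = 484;  (δR_2)² = 3930;  (δR_3)² = 1440
δR = √(5850) = 76.5 Ω
R = 2179 Ω, so δR/R = 76.5/2179 = 0.0351.

3.51%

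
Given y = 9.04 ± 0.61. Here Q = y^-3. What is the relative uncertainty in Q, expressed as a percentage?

20.2%

Q ∝ y^-3, so δQ/Q = |-3| · δy/y = 3 × 0.0675 = 0.202.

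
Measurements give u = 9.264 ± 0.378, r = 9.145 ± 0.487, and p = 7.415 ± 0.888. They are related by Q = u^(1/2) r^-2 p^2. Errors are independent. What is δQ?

0.526

Relative error in a monomial: (δQ/Q)² = Σ (nᵢ · δxᵢ/xᵢ)².
  (½·δu/u)² = (0.5×0.0408)² = 0.000416;  (-2·δr/r)² = (-2×0.0533)² = 0.0113;  (2·δp/p)² = (2×0.120)² = 0.0574
δQ/Q = √(0.0691) = 0.263
Q = 2.001, so δQ = 0.263 × 2.001 = 0.526.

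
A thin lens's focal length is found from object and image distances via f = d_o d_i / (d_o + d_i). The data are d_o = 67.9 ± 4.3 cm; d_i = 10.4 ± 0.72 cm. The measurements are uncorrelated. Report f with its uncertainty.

∂f/∂d_o = (d_i/(d_o+d_i))² = 0.0176;  ∂f/∂d_i = (d_o/(d_o+d_i))² = 0.752
δf = √((∂f/∂d_o · δd_o)² + (∂f/∂d_i · δd_i)²) = √(0.00575 + 0.293) = 0.547 cm
f = 9.02 cm.

9.02 ± 0.547 cm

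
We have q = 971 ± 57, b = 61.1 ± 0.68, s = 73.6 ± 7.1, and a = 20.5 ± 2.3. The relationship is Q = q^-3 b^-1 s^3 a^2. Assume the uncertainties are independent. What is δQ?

0.00122

Each factor contributes (exponent × relative error)² to (δQ/Q)²:
  (-3·δq/q)² = (-3×0.0587)² = 0.0310;  (-1·δb/b)² = (-1×0.0111)² = 0.000124;  (3·δs/s)² = (3×0.0965)² = 0.0838;  (2·δa/a)² = (2×0.112)² = 0.0504
δQ/Q = √(0.165) = 0.406
Q = 0.00300, so δQ = 0.406 × 0.00300 = 0.00122.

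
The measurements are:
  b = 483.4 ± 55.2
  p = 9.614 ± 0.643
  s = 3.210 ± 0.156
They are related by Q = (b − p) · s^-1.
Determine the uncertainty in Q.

18.6

Let u = b − p = 473.8. δu = √(δb² + δp²) = √(3050 + 0.413) = 55.2, so δu/u = 0.117.
Q is then a monomial in u, s:
δQ/Q = √((δu/u)² + (-1·δs/s)²) = √(0.0136 + 0.00236) = 0.126
Q = 147.6, so δQ = 0.126 × 147.6 = 18.6.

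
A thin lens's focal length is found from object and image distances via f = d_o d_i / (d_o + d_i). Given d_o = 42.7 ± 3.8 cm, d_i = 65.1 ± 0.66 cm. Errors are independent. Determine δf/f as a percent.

5.39%

∂f/∂d_o = (d_i/(d_o+d_i))² = 0.365;  ∂f/∂d_i = (d_o/(d_o+d_i))² = 0.157
δf = √((∂f/∂d_o · δd_o)² + (∂f/∂d_i · δd_i)²) = √(1.92 + 0.0107) = 1.39 cm
f = 25.8 cm, so δf/f = 1.39/25.8 = 0.0539.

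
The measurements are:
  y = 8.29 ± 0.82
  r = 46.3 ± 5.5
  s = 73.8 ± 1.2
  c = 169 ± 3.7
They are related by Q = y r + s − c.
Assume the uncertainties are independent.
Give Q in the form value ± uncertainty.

Let p = y·r = 384. δp/p = √((1·δy/y)² + (1·δr/r)²) = √(0.00978 + 0.0141) = 0.155, so δp = 59.3.
Q = p + s − c: δQ = √(δp² + δs² + δc²) = √(3520 + 1.44 + 13.7) = 59.5
Q = 289.

289 ± 59.5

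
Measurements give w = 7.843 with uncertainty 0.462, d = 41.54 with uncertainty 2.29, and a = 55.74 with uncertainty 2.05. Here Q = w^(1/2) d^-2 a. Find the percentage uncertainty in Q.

12.0%

Relative error in a monomial: (δQ/Q)² = Σ (nᵢ · δxᵢ/xᵢ)².
  (½·δw/w)² = (0.5×0.0589)² = 0.000867;  (-2·δd/d)² = (-2×0.0551)² = 0.0122;  (1·δa/a)² = (1×0.0368)² = 0.00135
δQ/Q = √(0.0144) = 0.120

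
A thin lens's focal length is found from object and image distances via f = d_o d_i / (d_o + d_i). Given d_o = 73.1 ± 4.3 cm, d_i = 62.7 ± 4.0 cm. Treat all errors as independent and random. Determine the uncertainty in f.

1.48 cm

∂f/∂d_o = (d_i/(d_o+d_i))² = 0.213;  ∂f/∂d_i = (d_o/(d_o+d_i))² = 0.290
δf = √((∂f/∂d_o · δd_o)² + (∂f/∂d_i · δd_i)²) = √(0.840 + 1.34) = 1.48 cm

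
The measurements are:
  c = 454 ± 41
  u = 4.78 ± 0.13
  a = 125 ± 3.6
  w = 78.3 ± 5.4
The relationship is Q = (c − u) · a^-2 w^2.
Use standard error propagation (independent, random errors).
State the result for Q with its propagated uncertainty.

Let h = c − u = 449. δh = √(δc² + δu²) = √(1680 + 0.0169) = 41.0, so δh/h = 0.0913.
Q is then a monomial in h, a, w:
δQ/Q = √((δh/h)² + (-2·δa/a)² + (2·δw/w)²) = √(0.00833 + 0.00332 + 0.0190) = 0.175
Q = 176, so δQ = 0.175 × 176 = 30.9.

176 ± 30.9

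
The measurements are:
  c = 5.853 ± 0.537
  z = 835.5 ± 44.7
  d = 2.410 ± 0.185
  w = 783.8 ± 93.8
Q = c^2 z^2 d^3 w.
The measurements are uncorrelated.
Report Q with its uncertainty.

Q is a product of powers, so relative uncertainties combine in quadrature:
  (2·δc/c)² = (2×0.0917)² = 0.0337;  (2·δz/z)² = (2×0.0535)² = 0.0114;  (3·δd/d)² = (3×0.0768)² = 0.0530;  (1·δw/w)² = (1×0.120)² = 0.0143
δQ/Q = √(0.112) = 0.335
Q = 2.624e+11, so δQ = 0.335 × 2.624e+11 = 8.8e+10.

(2.624 ± 0.880) × 10^11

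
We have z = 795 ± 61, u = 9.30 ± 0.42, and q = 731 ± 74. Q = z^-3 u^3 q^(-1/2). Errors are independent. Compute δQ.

For a monomial Q ∝ z^-3, u^3, q^(-1/2), fractional errors add in quadrature:
  (-3·δz/z)² = (-3×0.0767)² = 0.0530;  (3·δu/u)² = (3×0.0452)² = 0.0184;  (−½·δq/q)² = (-0.5×0.101)² = 0.00256
δQ/Q = √(0.0739) = 0.272
Q = 5.92e-08, so δQ = 0.272 × 5.92e-08 = 1.61e-08.

1.61e-08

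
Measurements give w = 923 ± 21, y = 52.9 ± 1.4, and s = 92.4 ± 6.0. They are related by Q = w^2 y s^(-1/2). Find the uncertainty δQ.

2.9e+05

Q is a product of powers, so relative uncertainties combine in quadrature:
  (2·δw/w)² = (2×0.0228)² = 0.00207;  (1·δy/y)² = (1×0.0265)² = 0.000700;  (−½·δs/s)² = (-0.5×0.0649)² = 0.00105
δQ/Q = √(0.00383) = 0.0618
Q = 4.69e+06, so δQ = 0.0618 × 4.69e+06 = 2.9e+05.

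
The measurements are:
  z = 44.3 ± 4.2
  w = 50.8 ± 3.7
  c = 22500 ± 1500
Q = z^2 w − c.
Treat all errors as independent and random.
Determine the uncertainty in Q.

20300

Let p = z^2·w = 99700. δp/p = √((2·δz/z)² + (1·δw/w)²) = √(0.0360 + 0.00530) = 0.203, so δp = 20300.
Q = p − c: δQ = √(δp² + δc²) = √(4.1e+08 + 2.25e+06) = 20300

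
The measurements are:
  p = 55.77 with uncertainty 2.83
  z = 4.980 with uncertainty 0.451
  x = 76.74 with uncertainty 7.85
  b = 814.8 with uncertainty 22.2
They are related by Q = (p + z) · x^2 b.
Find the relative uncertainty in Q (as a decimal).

Let u = p + z = 60.75. δu = √(δp² + δz²) = √(8.01 + 0.203) = 2.87, so δu/u = 0.0472.
Q is then a monomial in u, x, b:
δQ/Q = √((δu/u)² + (2·δx/x)² + (1·δb/b)²) = √(0.00223 + 0.0419 + 0.000742) = 0.212

0.212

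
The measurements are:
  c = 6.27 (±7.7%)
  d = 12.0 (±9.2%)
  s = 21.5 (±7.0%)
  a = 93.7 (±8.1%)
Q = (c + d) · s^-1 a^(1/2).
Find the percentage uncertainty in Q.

10.4%

Let u = c + d = 18.3. δu = √(δc² + δd²) = √(0.233 + 1.22) = 1.20, so δu/u = 0.0660.
Q is then a monomial in u, s, a:
δQ/Q = √((δu/u)² + (-1·δs/s)² + (½·δa/a)²) = √(0.00435 + 0.00490 + 0.00164) = 0.104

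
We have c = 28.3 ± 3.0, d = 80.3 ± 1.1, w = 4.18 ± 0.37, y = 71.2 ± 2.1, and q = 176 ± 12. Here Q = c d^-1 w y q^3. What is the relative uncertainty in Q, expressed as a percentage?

Q is a product of powers, so relative uncertainties combine in quadrature:
  (1·δc/c)² = (1×0.106)² = 0.0112;  (-1·δd/d)² = (-1×0.0137)² = 0.000188;  (1·δw/w)² = (1×0.0885)² = 0.00784;  (1·δy/y)² = (1×0.0295)² = 0.000870;  (3·δq/q)² = (3×0.0682)² = 0.0418
δQ/Q = √(0.0620) = 0.249

24.9%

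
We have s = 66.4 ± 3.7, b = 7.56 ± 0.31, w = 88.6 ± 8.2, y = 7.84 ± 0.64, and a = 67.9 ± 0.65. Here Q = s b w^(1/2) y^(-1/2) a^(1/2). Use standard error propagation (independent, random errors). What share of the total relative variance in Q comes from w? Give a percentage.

(δQ/Q)² = (1·δs/s)² + (1·δb/b)² + (½·δw/w)² + (−½·δy/y)² + (½·δa/a)²
  s term: (1×0.0557)² = 0.00311
  b term: (1×0.0410)² = 0.00168
  w term: (0.5×0.0926)² = 0.00214
  y term: (-0.5×0.0816)² = 0.00167
  a term: (0.5×0.00957)² = 2.29e-05
Total = 0.00862. Share from w = 0.00214/0.00862 = 0.249.

24.9%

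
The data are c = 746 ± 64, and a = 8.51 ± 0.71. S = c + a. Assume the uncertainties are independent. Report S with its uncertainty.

755 ± 64.0

Absolute uncertainties add in quadrature for a linear combination:
  (δc)² = 4100;  (δa)² = 0.504
δS = √(4100) = 64.0
S = 755.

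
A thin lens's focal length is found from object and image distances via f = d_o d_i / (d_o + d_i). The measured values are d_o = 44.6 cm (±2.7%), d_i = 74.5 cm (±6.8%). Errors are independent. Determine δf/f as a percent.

∂f/∂d_o = (d_i/(d_o+d_i))² = 0.391;  ∂f/∂d_i = (d_o/(d_o+d_i))² = 0.140
δf = √((∂f/∂d_o · δd_o)² + (∂f/∂d_i · δd_i)²) = √(0.222 + 0.505) = 0.852 cm
f = 27.9 cm, so δf/f = 0.852/27.9 = 0.0306.

3.06%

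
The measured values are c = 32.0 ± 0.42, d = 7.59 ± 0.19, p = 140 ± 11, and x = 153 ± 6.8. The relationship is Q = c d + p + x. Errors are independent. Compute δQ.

14.6

Let w = c·d = 243. δw/w = √((1·δc/c)² + (1·δd/d)²) = √(0.000172 + 0.000627) = 0.0283, so δw = 6.87.
Q = w + p + x: δQ = √(δw² + δp² + δx²) = √(47.1 + 121 + 46.2) = 14.6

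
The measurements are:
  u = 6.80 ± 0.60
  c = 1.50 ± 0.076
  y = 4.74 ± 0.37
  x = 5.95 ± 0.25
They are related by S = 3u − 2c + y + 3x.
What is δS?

For a sum/difference, combine absolute errors in quadrature:
  (3·δu)² = 3.24;  (2·δc)² = 0.0231;  (δy)² = 0.137;  (3·δx)² = 0.562
δS = √(3.96) = 1.99

1.99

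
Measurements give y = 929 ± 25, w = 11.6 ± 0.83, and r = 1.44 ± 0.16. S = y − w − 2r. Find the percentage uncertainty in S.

Sums and differences: (δS)² = Σ (cᵢ δxᵢ)².
  (δy)² = 625;  (δw)² = 0.689;  (2·δr)² = 0.102
δS = √(626) = 25.0
S = 915, so δS/S = 25.0/915 = 0.0274.

2.74%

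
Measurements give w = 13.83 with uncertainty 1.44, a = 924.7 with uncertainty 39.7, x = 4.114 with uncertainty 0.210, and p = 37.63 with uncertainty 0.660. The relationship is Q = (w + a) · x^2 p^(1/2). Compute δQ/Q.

Let u = w + a = 938.5. δu = √(δw² + δa²) = √(2.07 + 1580) = 39.7, so δu/u = 0.0423.
Q is then a monomial in u, x, p:
δQ/Q = √((δu/u)² + (2·δx/x)² + (½·δp/p)²) = √(0.00179 + 0.0104 + 7.69e-05) = 0.111

0.111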